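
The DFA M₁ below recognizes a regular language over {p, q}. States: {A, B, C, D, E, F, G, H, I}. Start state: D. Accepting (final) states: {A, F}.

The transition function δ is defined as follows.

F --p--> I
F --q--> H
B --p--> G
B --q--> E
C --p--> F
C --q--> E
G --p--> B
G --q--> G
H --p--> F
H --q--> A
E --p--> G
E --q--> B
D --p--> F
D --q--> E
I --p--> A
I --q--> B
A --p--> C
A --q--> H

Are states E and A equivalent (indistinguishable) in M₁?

P0 = {A,F} | {B,C,D,E,G,H,I}.
On input p, block {B,C,D,E,G,H,I} splits into {C,D,H,I} and {B,E,G}.
On input q, block {C,D,H,I} splits into {C,D,I} and {H}.
No further refinement is possible. Final partition (4 blocks): {A,F} | {C,D,I} | {B,E,G} | {H}.
E and A end up in different blocks, so they are distinguishable. For instance, the string 'ε' is accepted from only A.

No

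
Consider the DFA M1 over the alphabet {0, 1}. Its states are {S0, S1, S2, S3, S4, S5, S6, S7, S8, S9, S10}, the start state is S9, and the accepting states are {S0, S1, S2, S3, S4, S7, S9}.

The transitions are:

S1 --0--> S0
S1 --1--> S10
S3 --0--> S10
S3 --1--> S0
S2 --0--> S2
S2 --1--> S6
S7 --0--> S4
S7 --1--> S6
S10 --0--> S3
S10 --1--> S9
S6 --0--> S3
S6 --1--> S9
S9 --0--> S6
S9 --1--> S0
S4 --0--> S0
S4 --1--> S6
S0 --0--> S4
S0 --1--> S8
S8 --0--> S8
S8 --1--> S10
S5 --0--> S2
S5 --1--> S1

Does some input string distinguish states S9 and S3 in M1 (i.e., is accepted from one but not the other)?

States {S1,S2,S5,S7} cannot be reached from the start state, so discard them.
Initial partition by acceptance: {S0,S3,S4,S9} | {S6,S8,S10}.
Refine {S0,S3,S4,S9} on symbol 0: members go to different blocks, giving {S0,S4} and {S3,S9}.
Split {S6,S8,S10} by δ(·,0) → {S6,S10} and {S8}.
Refine {S0,S4} on symbol 1: members go to different blocks, giving {S0} and {S4}.
Stable partition: {S0} | {S6,S10} | {S3,S9} | {S8} | {S4} — 5 equivalence classes.
S9 and S3 lie in the same block of the stable partition, so they are equivalent — no string distinguishes them.

No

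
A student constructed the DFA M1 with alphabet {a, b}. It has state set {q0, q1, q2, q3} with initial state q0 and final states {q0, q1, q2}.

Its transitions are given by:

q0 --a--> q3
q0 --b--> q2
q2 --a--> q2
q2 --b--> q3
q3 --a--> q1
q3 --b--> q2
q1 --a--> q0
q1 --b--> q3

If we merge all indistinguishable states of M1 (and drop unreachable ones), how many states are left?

4

All states are reachable from the start state.
P0 = {q0,q1,q2} | {q3}.
Split {q0,q1,q2} by δ(·,a) → {q1,q2} and {q0}.
On input a, block {q1,q2} splits into {q1} and {q2}.
Stable partition: {q1} | {q3} | {q0} | {q2} — 4 equivalence classes.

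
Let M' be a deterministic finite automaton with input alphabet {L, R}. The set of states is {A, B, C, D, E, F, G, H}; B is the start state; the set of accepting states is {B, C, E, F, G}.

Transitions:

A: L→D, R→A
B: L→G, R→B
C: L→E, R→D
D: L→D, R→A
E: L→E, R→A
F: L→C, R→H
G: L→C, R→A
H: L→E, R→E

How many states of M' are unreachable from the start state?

2

BFS from B reaches {A, B, C, D, E, G}; the 2 state(s) F, H are never visited.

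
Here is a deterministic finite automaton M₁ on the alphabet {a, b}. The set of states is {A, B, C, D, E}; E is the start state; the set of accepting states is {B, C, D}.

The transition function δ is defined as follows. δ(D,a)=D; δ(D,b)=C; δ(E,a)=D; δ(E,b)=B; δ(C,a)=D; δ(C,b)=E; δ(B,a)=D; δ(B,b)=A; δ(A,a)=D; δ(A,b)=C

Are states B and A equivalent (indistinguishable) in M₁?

All states are reachable from the start state.
Start with accepting vs non-accepting: {B,C,D} | {A,E}.
Refine {B,C,D} on symbol b: members go to different blocks, giving {B,C} and {D}.
No further refinement is possible. Final partition (3 blocks): {B,C} | {A,E} | {D}.
B and A end up in different blocks, so they are distinguishable. For instance, the string 'ε' is accepted from only B.

No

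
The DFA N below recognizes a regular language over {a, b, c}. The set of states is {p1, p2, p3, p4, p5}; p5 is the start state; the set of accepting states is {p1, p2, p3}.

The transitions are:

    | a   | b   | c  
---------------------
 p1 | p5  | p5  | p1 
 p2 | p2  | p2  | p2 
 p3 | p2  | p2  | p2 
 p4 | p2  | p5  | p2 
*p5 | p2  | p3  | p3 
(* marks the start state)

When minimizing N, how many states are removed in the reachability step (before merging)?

2

BFS from p5 reaches {p2, p3, p5}; the 2 state(s) p1, p4 are never visited.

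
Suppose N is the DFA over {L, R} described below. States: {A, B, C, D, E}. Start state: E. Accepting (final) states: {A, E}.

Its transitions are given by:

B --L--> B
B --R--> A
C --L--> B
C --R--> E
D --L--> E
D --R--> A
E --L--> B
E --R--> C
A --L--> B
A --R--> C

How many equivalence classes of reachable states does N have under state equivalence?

First remove the unreachable states {D}; 4 states remain.
Start with accepting vs non-accepting: {A,E} | {B,C}.
No further refinement is possible. Final partition (2 blocks): {A,E} | {B,C}.

2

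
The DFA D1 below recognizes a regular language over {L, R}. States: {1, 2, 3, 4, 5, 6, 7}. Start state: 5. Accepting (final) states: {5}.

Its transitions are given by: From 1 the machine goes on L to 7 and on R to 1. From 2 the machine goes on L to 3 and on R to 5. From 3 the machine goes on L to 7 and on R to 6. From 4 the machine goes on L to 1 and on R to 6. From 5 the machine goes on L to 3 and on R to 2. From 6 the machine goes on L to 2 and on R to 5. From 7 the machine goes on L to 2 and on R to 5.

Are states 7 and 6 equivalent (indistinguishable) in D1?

Yes

States {1,4} cannot be reached from the start state, so discard them.
P0 = {5} | {2,3,6,7}.
Refine {2,3,6,7} on symbol R: members go to different blocks, giving {2,6,7} and {3}.
Split {2,6,7} by δ(·,L) → {6,7} and {2}.
The partition is now stable with 4 blocks: {5} | {6,7} | {3} | {2}.
7 and 6 lie in the same block of the stable partition, so they are equivalent — no string distinguishes them.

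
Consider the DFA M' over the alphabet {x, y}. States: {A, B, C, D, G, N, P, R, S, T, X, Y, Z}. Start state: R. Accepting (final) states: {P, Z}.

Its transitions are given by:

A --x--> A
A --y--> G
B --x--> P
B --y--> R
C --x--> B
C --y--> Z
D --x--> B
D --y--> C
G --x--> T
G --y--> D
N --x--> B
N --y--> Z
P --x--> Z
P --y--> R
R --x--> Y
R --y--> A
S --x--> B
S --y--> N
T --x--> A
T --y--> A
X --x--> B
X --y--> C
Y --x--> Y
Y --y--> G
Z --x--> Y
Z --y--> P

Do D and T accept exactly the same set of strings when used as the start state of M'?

Reachable states from the start: {A,B,C,D,G,P,R,T,Y,Z}. Unreachable: {N,S,X} — drop them.
Initial partition by acceptance: {P,Z} | {A,B,C,D,G,R,T,Y}.
Refine {P,Z} on symbol x: members go to different blocks, giving {P} and {Z}.
Split {A,B,C,D,G,R,T,Y} by δ(·,x) → {A,C,D,G,R,T,Y} and {B}.
Refine {A,C,D,G,R,T,Y} on symbol x: members go to different blocks, giving {A,G,R,T,Y} and {C,D}.
Split {A,G,R,T,Y} by δ(·,y) → {A,R,T,Y} and {G}.
On input y, block {A,R,T,Y} splits into {A,Y} and {R,T}.
On input y, block {C,D} splits into {D} and {C}.
The partition is now stable with 8 blocks: {P} | {A,Y} | {Z} | {B} | {D} | {G} | {R,T} | {C}.
D and T end up in different blocks, so they are distinguishable. For instance, the string 'xx' is accepted from only D.

No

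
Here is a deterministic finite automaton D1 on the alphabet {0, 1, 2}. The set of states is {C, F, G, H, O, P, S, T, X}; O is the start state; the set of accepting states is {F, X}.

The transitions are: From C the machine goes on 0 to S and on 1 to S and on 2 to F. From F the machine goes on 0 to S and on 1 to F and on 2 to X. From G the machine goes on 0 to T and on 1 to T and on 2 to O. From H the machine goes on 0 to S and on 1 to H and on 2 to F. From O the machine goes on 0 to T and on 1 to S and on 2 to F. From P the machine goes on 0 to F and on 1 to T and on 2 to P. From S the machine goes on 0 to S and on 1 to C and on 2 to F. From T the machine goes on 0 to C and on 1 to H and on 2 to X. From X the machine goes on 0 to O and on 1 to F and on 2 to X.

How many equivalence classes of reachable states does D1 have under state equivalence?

First remove the unreachable states {G,P}; 7 states remain.
Initial partition by acceptance: {F,X} | {C,H,O,S,T}.
No further refinement is possible. Final partition (2 blocks): {F,X} | {C,H,O,S,T}.

2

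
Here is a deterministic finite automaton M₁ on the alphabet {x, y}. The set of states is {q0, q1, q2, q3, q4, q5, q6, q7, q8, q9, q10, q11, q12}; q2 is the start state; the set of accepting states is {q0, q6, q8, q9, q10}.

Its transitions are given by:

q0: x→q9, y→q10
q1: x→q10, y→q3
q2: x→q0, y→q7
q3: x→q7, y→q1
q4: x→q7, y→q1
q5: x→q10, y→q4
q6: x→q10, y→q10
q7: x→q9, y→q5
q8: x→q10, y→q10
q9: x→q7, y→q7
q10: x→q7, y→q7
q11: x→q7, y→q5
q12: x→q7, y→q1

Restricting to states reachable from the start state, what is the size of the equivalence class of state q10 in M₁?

2

States {q6,q8,q11,q12} cannot be reached from the start state, so discard them.
P0 = {q0,q9,q10} | {q1,q2,q3,q4,q5,q7}.
On input x, block {q0,q9,q10} splits into {q9,q10} and {q0}.
On input x, block {q1,q2,q3,q4,q5,q7} splits into {q1,q5,q7} and {q3,q4} and {q2}.
Split {q1,q5,q7} by δ(·,y) → {q1,q5} and {q7}.
Stable partition: {q9,q10} | {q1,q5} | {q0} | {q3,q4} | {q2} | {q7} — 6 equivalence classes.
The equivalence class containing q10 is {q9,q10}, of size 2.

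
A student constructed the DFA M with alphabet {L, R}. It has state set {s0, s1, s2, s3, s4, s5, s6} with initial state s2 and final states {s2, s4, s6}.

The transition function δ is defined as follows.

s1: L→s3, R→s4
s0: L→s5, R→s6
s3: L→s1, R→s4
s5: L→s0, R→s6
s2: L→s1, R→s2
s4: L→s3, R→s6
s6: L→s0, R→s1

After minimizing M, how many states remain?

5

All states are reachable from the start state.
P0 = {s2,s4,s6} | {s0,s1,s3,s5}.
Split {s2,s4,s6} by δ(·,R) → {s2,s4} and {s6}.
Refine {s2,s4} on symbol R: members go to different blocks, giving {s2} and {s4}.
Split {s0,s1,s3,s5} by δ(·,R) → {s0,s5} and {s1,s3}.
Stable partition: {s2} | {s0,s5} | {s6} | {s4} | {s1,s3} — 5 equivalence classes.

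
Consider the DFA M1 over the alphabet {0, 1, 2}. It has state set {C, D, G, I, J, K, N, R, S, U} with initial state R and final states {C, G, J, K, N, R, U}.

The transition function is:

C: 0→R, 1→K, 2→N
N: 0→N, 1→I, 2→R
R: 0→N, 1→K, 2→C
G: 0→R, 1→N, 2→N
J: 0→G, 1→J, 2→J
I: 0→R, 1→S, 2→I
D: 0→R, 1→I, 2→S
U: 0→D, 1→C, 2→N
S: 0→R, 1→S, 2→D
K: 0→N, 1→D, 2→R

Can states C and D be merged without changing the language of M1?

First remove the unreachable states {G,J,U}; 7 states remain.
Start with accepting vs non-accepting: {C,K,N,R} | {D,I,S}.
On input 1, block {C,K,N,R} splits into {C,R} and {K,N}.
On input 0, block {C,R} splits into {R} and {C}.
The partition is now stable with 4 blocks: {R} | {D,I,S} | {K,N} | {C}.
C and D end up in different blocks, so they are distinguishable. For instance, the string 'ε' is accepted from only C.

No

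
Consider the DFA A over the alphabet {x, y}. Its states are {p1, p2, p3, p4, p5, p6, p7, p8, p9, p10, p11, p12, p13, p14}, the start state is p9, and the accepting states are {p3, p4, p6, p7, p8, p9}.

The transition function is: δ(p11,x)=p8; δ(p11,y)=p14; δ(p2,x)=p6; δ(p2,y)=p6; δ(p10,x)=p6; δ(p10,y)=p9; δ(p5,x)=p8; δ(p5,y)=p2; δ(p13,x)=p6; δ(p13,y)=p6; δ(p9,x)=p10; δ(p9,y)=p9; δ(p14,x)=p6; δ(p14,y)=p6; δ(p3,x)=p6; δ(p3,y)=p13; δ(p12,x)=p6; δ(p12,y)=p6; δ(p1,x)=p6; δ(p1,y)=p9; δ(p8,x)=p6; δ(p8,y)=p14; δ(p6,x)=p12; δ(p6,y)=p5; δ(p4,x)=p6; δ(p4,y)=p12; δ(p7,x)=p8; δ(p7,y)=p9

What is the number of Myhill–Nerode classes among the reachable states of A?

6

States {p1,p3,p4,p7,p11,p13} cannot be reached from the start state, so discard them.
P0 = {p6,p8,p9} | {p2,p5,p10,p12,p14}.
Split {p6,p8,p9} by δ(·,x) → {p6,p9} and {p8}.
Split {p6,p9} by δ(·,y) → {p6} and {p9}.
Split {p2,p5,p10,p12,p14} by δ(·,x) → {p2,p10,p12,p14} and {p5}.
Refine {p2,p10,p12,p14} on symbol y: members go to different blocks, giving {p2,p12,p14} and {p10}.
No further refinement is possible. Final partition (6 blocks): {p6} | {p2,p12,p14} | {p8} | {p9} | {p5} | {p10}.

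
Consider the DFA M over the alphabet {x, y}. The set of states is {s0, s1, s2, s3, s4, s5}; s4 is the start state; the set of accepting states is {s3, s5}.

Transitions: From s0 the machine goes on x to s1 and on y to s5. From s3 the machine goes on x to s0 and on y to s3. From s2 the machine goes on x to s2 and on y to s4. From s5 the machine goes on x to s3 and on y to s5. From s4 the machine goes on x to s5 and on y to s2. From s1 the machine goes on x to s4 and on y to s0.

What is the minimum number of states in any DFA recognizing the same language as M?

All states are reachable from the start state.
Start with accepting vs non-accepting: {s3,s5} | {s0,s1,s2,s4}.
Split {s3,s5} by δ(·,x) → {s3} and {s5}.
Refine {s0,s1,s2,s4} on symbol x: members go to different blocks, giving {s0,s1,s2} and {s4}.
Refine {s0,s1,s2} on symbol x: members go to different blocks, giving {s0,s2} and {s1}.
On input x, block {s0,s2} splits into {s0} and {s2}.
The partition is now stable with 6 blocks: {s3} | {s0} | {s5} | {s4} | {s1} | {s2}.

6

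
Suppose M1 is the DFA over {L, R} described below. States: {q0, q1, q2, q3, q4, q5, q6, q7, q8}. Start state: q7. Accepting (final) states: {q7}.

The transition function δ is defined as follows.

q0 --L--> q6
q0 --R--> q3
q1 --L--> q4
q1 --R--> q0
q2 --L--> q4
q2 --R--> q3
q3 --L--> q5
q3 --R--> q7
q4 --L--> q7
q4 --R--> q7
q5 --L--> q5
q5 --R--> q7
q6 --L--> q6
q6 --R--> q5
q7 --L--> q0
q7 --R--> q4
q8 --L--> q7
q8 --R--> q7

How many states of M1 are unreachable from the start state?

BFS from q7 reaches {q0, q3, q4, q5, q6, q7}; the 3 state(s) q1, q2, q8 are never visited.

3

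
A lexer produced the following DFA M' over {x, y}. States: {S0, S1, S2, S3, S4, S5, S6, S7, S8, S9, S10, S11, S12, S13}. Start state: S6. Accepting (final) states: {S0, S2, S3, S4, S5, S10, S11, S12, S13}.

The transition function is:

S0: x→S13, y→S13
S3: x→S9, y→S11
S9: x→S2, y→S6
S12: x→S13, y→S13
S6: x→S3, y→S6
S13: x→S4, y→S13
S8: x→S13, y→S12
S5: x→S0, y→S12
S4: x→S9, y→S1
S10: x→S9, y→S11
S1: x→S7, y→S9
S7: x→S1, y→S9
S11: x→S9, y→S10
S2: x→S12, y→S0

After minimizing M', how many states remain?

8

States {S5,S8} cannot be reached from the start state, so discard them.
Start with accepting vs non-accepting: {S0,S2,S3,S4,S10,S11,S12,S13} | {S1,S6,S7,S9}.
Refine {S0,S2,S3,S4,S10,S11,S12,S13} on symbol x: members go to different blocks, giving {S0,S2,S12,S13} and {S3,S4,S10,S11}.
Refine {S0,S2,S12,S13} on symbol x: members go to different blocks, giving {S0,S2,S12} and {S13}.
Refine {S0,S2,S12} on symbol x: members go to different blocks, giving {S0,S12} and {S2}.
Refine {S1,S6,S7,S9} on symbol x: members go to different blocks, giving {S1,S7} and {S6} and {S9}.
Split {S3,S4,S10,S11} by δ(·,y) → {S3,S10,S11} and {S4}.
Stable partition: {S0,S12} | {S1,S7} | {S3,S10,S11} | {S13} | {S2} | {S6} | {S9} | {S4} — 8 equivalence classes.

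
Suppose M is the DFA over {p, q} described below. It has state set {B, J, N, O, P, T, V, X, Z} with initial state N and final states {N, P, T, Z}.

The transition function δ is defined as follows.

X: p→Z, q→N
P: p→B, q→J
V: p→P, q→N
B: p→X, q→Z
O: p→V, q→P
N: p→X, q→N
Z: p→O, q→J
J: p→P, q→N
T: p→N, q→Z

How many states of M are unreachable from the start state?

Starting at N and following transitions, the reachable set is {B, J, N, O, P, V, X, Z}. That leaves T unreachable — 1 in total.

1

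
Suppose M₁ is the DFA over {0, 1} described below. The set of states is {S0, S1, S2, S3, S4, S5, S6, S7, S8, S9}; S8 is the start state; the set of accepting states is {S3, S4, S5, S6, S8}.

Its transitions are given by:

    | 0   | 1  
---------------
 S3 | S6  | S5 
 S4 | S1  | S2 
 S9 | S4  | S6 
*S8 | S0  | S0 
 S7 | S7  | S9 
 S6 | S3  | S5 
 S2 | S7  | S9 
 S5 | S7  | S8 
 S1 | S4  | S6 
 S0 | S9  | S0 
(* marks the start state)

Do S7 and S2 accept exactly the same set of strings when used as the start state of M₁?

All states are reachable from the start state.
Start with accepting vs non-accepting: {S3,S4,S5,S6,S8} | {S0,S1,S2,S7,S9}.
On input 0, block {S3,S4,S5,S6,S8} splits into {S4,S5,S8} and {S3,S6}.
Split {S4,S5,S8} by δ(·,1) → {S4,S8} and {S5}.
Refine {S0,S1,S2,S7,S9} on symbol 0: members go to different blocks, giving {S0,S2,S7} and {S1,S9}.
Split {S4,S8} by δ(·,0) → {S4} and {S8}.
Refine {S0,S2,S7} on symbol 0: members go to different blocks, giving {S2,S7} and {S0}.
No further refinement is possible. Final partition (7 blocks): {S4} | {S2,S7} | {S3,S6} | {S5} | {S1,S9} | {S8} | {S0}.
S7 and S2 lie in the same block of the stable partition, so they are equivalent — no string distinguishes them.

Yes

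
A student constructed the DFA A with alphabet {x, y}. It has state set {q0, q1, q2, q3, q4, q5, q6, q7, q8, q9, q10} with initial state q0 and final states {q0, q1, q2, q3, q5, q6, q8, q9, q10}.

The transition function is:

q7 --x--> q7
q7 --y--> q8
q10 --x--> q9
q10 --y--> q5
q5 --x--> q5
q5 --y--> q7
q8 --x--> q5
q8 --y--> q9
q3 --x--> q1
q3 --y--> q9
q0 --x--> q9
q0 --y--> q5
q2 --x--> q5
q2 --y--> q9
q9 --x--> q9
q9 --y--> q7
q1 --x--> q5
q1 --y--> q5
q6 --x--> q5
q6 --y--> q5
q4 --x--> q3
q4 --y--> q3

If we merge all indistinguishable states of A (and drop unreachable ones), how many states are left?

States {q1,q2,q3,q4,q6,q10} cannot be reached from the start state, so discard them.
P0 = {q0,q5,q8,q9} | {q7}.
Refine {q0,q5,q8,q9} on symbol y: members go to different blocks, giving {q0,q8} and {q5,q9}.
Stable partition: {q0,q8} | {q7} | {q5,q9} — 3 equivalence classes.

3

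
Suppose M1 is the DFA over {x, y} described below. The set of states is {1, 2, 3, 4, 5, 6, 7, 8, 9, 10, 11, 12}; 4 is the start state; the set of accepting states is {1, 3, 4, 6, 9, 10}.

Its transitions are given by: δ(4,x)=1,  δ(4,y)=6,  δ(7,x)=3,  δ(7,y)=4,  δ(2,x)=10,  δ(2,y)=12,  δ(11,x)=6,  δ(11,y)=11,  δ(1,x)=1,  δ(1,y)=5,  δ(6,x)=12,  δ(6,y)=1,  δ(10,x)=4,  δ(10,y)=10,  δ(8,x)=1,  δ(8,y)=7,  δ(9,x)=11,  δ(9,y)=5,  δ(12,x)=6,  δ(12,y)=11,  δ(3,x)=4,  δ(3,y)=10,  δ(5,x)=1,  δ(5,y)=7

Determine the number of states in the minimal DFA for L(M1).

States {2,8,9} cannot be reached from the start state, so discard them.
P0 = {1,3,4,6,10} | {5,7,11,12}.
Split {1,3,4,6,10} by δ(·,x) → {1,3,4,10} and {6}.
Refine {1,3,4,10} on symbol y: members go to different blocks, giving {3,10} and {1} and {4}.
Refine {5,7,11,12} on symbol x: members go to different blocks, giving {11,12} and {5} and {7}.
Stable partition: {3,10} | {11,12} | {6} | {1} | {4} | {5} | {7} — 7 equivalence classes.

7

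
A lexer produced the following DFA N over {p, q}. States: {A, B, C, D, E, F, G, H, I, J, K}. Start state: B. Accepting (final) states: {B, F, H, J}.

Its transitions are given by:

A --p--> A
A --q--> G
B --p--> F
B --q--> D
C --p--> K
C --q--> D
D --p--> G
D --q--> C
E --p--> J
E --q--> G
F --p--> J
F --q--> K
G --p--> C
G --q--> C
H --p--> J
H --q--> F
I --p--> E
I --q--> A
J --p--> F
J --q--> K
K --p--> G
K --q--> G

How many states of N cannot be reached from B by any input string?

No path from B leads to A, E, H, I; the other 7 states are all reachable.

4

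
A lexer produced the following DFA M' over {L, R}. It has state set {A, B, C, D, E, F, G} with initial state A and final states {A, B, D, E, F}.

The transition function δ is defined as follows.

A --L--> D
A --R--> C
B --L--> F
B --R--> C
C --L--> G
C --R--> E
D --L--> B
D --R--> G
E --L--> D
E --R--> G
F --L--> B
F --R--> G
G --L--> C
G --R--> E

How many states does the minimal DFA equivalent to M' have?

All states are reachable from the start state.
Start with accepting vs non-accepting: {A,B,D,E,F} | {C,G}.
No further refinement is possible. Final partition (2 blocks): {A,B,D,E,F} | {C,G}.

2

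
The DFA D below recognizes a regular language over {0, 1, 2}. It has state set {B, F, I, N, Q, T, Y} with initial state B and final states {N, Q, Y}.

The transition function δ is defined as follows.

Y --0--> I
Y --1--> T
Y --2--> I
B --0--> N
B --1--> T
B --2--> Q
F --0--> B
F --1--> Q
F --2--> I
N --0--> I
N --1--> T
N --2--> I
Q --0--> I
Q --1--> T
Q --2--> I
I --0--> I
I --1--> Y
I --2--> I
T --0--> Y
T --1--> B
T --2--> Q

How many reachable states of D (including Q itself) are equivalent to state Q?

States {F} cannot be reached from the start state, so discard them.
Initial partition by acceptance: {N,Q,Y} | {B,I,T}.
On input 0, block {B,I,T} splits into {B,T} and {I}.
The partition is now stable with 3 blocks: {N,Q,Y} | {B,T} | {I}.
State Q belongs to the block {N,Q,Y}, which has 3 states.

3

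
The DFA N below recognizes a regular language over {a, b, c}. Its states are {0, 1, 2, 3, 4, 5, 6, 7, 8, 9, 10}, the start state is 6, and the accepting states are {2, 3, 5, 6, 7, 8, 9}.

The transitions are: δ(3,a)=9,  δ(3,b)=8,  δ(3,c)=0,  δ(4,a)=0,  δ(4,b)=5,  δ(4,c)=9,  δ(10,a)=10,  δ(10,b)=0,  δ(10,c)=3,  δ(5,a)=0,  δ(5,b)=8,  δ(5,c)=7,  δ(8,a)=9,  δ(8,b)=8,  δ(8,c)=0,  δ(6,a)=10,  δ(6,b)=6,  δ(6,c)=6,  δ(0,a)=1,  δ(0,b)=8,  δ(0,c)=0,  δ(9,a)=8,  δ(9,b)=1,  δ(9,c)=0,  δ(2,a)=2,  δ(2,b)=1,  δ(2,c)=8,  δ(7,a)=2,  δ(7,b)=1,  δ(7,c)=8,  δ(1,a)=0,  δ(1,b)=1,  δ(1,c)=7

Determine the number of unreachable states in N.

2

Starting at 6 and following transitions, the reachable set is {0, 1, 2, 3, 6, 7, 8, 9, 10}. That leaves 4, 5 unreachable — 2 in total.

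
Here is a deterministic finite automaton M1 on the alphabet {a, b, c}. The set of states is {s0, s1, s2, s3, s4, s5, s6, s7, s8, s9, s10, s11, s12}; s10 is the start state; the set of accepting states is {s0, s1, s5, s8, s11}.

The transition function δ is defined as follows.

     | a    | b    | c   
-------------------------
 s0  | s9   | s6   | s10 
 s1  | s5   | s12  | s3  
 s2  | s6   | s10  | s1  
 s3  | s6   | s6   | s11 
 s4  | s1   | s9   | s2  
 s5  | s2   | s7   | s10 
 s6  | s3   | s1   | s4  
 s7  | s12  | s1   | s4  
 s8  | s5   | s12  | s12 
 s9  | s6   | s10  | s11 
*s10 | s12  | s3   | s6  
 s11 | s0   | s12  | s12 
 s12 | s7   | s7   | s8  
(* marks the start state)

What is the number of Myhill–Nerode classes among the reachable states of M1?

All states are reachable from the start state.
Initial partition by acceptance: {s0,s1,s5,s8,s11} | {s2,s3,s4,s6,s7,s9,s10,s12}.
Split {s0,s1,s5,s8,s11} by δ(·,a) → {s1,s8,s11} and {s0,s5}.
On input a, block {s2,s3,s4,s6,s7,s9,s10,s12} splits into {s2,s3,s6,s7,s9,s10,s12} and {s4}.
Refine {s2,s3,s6,s7,s9,s10,s12} on symbol b: members go to different blocks, giving {s2,s3,s9,s10,s12} and {s6,s7}.
Refine {s2,s3,s9,s10,s12} on symbol a: members go to different blocks, giving {s2,s3,s9,s12} and {s10}.
Split {s2,s3,s9,s12} by δ(·,b) → {s2,s9} and {s3,s12}.
No further refinement is possible. Final partition (7 blocks): {s1,s8,s11} | {s2,s9} | {s0,s5} | {s4} | {s6,s7} | {s10} | {s3,s12}.

7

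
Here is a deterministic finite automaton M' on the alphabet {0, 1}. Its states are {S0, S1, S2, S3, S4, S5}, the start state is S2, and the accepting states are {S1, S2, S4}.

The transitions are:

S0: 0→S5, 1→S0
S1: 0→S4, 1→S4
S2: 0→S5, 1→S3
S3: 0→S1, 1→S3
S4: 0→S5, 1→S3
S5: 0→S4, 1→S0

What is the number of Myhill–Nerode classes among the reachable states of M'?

5

Every state is reachable, so we keep all 6.
Initial partition by acceptance: {S1,S2,S4} | {S0,S3,S5}.
Refine {S1,S2,S4} on symbol 0: members go to different blocks, giving {S2,S4} and {S1}.
Refine {S0,S3,S5} on symbol 0: members go to different blocks, giving {S0} and {S3} and {S5}.
No further refinement is possible. Final partition (5 blocks): {S2,S4} | {S0} | {S1} | {S3} | {S5}.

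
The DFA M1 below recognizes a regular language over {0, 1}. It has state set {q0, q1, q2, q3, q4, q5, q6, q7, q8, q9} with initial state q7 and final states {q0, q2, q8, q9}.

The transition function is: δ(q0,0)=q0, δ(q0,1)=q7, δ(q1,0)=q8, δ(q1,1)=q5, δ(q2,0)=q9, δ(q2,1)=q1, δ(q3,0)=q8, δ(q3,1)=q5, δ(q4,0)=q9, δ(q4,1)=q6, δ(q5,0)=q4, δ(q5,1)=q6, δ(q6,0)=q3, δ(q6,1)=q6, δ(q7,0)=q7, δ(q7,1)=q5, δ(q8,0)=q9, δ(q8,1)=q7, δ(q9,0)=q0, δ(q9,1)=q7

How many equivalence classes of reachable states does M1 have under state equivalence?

States {q1,q2} cannot be reached from the start state, so discard them.
P0 = {q0,q8,q9} | {q3,q4,q5,q6,q7}.
Refine {q3,q4,q5,q6,q7} on symbol 0: members go to different blocks, giving {q5,q6,q7} and {q3,q4}.
Split {q5,q6,q7} by δ(·,0) → {q5,q6} and {q7}.
The partition is now stable with 4 blocks: {q0,q8,q9} | {q5,q6} | {q3,q4} | {q7}.

4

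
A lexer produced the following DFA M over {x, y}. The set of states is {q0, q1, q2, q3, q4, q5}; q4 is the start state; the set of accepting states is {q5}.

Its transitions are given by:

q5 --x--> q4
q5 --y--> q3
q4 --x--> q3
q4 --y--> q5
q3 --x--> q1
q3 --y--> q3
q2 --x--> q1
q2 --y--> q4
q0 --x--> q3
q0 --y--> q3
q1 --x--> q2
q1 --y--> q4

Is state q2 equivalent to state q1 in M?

First remove the unreachable states {q0}; 5 states remain.
P0 = {q5} | {q1,q2,q3,q4}.
Split {q1,q2,q3,q4} by δ(·,y) → {q1,q2,q3} and {q4}.
Refine {q1,q2,q3} on symbol y: members go to different blocks, giving {q1,q2} and {q3}.
The partition is now stable with 4 blocks: {q5} | {q1,q2} | {q4} | {q3}.
q2 and q1 lie in the same block of the stable partition, so they are equivalent — no string distinguishes them.

Yes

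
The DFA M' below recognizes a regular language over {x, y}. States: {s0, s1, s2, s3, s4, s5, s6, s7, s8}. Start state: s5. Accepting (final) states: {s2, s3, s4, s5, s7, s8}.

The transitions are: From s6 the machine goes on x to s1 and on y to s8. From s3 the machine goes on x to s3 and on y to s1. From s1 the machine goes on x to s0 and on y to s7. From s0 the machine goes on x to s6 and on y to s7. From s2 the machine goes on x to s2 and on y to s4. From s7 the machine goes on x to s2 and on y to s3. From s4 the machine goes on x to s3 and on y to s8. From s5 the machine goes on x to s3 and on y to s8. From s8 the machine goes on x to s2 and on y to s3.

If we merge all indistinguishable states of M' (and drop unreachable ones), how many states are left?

Every state is reachable, so we keep all 9.
Initial partition by acceptance: {s2,s3,s4,s5,s7,s8} | {s0,s1,s6}.
On input y, block {s2,s3,s4,s5,s7,s8} splits into {s2,s4,s5,s7,s8} and {s3}.
On input x, block {s2,s4,s5,s7,s8} splits into {s2,s7,s8} and {s4,s5}.
Refine {s2,s7,s8} on symbol y: members go to different blocks, giving {s7,s8} and {s2}.
The partition is now stable with 5 blocks: {s7,s8} | {s0,s1,s6} | {s3} | {s4,s5} | {s2}.

5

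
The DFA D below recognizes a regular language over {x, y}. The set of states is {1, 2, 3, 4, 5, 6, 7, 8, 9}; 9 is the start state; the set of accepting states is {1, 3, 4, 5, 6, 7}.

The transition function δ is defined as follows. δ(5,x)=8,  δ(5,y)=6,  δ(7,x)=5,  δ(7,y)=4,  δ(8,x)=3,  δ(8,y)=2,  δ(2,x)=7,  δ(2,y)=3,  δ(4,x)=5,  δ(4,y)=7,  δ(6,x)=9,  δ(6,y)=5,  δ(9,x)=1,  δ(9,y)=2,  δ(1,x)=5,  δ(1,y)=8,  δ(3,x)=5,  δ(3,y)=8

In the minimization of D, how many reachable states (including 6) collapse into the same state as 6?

2

Every state is reachable, so we keep all 9.
Initial partition by acceptance: {1,3,4,5,6,7} | {2,8,9}.
Refine {1,3,4,5,6,7} on symbol x: members go to different blocks, giving {1,3,4,7} and {5,6}.
Refine {1,3,4,7} on symbol y: members go to different blocks, giving {1,3} and {4,7}.
Refine {2,8,9} on symbol x: members go to different blocks, giving {8,9} and {2}.
Stable partition: {1,3} | {8,9} | {5,6} | {4,7} | {2} — 5 equivalence classes.
The equivalence class containing 6 is {5,6}, of size 2.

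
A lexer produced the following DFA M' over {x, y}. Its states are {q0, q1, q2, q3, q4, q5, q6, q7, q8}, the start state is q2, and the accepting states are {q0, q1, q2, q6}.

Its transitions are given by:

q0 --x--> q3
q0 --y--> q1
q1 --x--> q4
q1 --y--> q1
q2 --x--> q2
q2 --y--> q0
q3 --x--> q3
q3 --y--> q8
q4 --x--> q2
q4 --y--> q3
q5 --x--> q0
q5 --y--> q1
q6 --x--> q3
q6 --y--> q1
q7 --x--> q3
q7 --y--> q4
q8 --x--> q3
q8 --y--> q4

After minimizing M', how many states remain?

6

Reachable states from the start: {q0,q1,q2,q3,q4,q8}. Unreachable: {q5,q6,q7} — drop them.
Start with accepting vs non-accepting: {q0,q1,q2} | {q3,q4,q8}.
Split {q0,q1,q2} by δ(·,x) → {q0,q1} and {q2}.
Refine {q3,q4,q8} on symbol x: members go to different blocks, giving {q3,q8} and {q4}.
Split {q0,q1} by δ(·,x) → {q0} and {q1}.
On input y, block {q3,q8} splits into {q3} and {q8}.
The partition is now stable with 6 blocks: {q0} | {q3} | {q2} | {q4} | {q1} | {q8}.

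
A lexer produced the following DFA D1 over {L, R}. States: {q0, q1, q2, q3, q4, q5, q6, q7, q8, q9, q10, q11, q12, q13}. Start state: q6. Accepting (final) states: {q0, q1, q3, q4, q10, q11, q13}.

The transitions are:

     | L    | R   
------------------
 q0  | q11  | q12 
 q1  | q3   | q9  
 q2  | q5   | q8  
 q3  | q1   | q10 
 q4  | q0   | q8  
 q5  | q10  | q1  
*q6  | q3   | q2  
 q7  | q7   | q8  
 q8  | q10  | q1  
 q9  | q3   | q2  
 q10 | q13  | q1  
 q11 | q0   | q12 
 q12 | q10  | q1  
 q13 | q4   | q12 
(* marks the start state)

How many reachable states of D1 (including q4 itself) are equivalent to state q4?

Reachable states from the start: {q0,q1,q2,q3,q4,q5,q6,q8,q9,q10,q11,q12,q13}. Unreachable: {q7} — drop them.
Start with accepting vs non-accepting: {q0,q1,q3,q4,q10,q11,q13} | {q2,q5,q6,q8,q9,q12}.
Refine {q0,q1,q3,q4,q10,q11,q13} on symbol R: members go to different blocks, giving {q0,q1,q4,q11,q13} and {q3,q10}.
On input L, block {q0,q1,q4,q11,q13} splits into {q0,q4,q11,q13} and {q1}.
On input L, block {q2,q5,q6,q8,q9,q12} splits into {q5,q6,q8,q9,q12} and {q2}.
Refine {q5,q6,q8,q9,q12} on symbol R: members go to different blocks, giving {q5,q8,q12} and {q6,q9}.
Refine {q3,q10} on symbol L: members go to different blocks, giving {q3} and {q10}.
No further refinement is possible. Final partition (7 blocks): {q0,q4,q11,q13} | {q5,q8,q12} | {q3} | {q1} | {q2} | {q6,q9} | {q10}.
State q4 belongs to the block {q0,q4,q11,q13}, which has 4 states.

4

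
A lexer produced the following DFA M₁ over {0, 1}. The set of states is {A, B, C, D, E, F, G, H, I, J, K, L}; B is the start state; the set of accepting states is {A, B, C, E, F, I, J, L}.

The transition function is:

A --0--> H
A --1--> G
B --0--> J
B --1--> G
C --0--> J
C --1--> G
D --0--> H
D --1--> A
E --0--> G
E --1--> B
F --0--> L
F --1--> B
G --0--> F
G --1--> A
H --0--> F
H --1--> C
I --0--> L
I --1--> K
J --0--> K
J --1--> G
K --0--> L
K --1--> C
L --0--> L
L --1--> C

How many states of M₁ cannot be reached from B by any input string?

BFS from B reaches {A, B, C, F, G, H, J, K, L}; the 3 state(s) D, E, I are never visited.

3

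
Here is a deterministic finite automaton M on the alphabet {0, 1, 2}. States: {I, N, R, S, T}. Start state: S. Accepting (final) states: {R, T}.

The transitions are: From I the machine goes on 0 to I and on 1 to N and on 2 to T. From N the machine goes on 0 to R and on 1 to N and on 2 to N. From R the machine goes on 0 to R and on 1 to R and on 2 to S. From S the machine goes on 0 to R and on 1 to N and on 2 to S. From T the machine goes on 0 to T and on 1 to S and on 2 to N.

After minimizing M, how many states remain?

2

Reachable states from the start: {N,R,S}. Unreachable: {I,T} — drop them.
P0 = {R} | {N,S}.
The partition is now stable with 2 blocks: {R} | {N,S}.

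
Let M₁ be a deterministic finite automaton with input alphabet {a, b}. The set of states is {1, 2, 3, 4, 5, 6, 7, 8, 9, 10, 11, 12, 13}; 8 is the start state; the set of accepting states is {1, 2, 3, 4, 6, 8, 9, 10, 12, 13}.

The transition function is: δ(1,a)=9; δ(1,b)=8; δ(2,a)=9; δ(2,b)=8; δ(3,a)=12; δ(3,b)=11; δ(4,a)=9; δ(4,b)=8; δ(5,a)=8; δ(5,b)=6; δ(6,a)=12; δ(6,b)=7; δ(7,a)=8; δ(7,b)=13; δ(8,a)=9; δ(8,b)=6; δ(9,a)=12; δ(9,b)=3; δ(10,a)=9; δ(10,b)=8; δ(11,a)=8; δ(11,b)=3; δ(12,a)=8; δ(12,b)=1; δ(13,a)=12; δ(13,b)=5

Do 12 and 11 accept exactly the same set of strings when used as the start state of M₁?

Reachable states from the start: {1,3,5,6,7,8,9,11,12,13}. Unreachable: {2,4,10} — drop them.
P0 = {1,3,6,8,9,12,13} | {5,7,11}.
On input b, block {1,3,6,8,9,12,13} splits into {1,8,9,12} and {3,6,13}.
On input b, block {1,8,9,12} splits into {1,12} and {8,9}.
On input b, block {1,12} splits into {1} and {12}.
On input a, block {8,9} splits into {8} and {9}.
The partition is now stable with 6 blocks: {1} | {5,7,11} | {3,6,13} | {8} | {12} | {9}.
12 and 11 end up in different blocks, so they are distinguishable. For instance, the string 'ε' is accepted from only 12.

No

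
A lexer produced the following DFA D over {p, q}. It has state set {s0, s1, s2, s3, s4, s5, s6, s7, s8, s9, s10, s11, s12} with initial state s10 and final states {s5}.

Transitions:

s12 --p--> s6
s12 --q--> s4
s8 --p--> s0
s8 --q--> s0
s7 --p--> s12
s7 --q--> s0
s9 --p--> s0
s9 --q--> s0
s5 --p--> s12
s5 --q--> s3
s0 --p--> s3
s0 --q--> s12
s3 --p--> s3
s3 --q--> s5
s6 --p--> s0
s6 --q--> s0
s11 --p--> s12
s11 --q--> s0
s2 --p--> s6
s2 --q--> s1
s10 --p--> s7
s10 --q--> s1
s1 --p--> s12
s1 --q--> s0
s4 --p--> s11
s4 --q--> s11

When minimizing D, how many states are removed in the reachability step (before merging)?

BFS from s10 reaches {s0, s1, s3, s4, s5, s6, s7, s10, s11, s12}; the 3 state(s) s2, s8, s9 are never visited.

3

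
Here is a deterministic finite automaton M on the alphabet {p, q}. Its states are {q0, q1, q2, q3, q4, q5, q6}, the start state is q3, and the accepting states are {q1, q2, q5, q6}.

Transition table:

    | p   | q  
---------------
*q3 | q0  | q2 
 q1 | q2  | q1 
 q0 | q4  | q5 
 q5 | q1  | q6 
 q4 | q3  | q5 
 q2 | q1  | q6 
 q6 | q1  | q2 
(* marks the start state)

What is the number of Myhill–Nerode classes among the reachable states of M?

Every state is reachable, so we keep all 7.
Start with accepting vs non-accepting: {q1,q2,q5,q6} | {q0,q3,q4}.
No further refinement is possible. Final partition (2 blocks): {q1,q2,q5,q6} | {q0,q3,q4}.

2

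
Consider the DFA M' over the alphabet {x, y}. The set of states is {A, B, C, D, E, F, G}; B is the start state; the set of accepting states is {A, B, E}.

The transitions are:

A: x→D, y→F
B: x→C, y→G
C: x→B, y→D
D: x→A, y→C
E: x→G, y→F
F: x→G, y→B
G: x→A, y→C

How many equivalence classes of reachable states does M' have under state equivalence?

5

Reachable states from the start: {A,B,C,D,F,G}. Unreachable: {E} — drop them.
Start with accepting vs non-accepting: {A,B} | {C,D,F,G}.
On input x, block {C,D,F,G} splits into {C,D,G} and {F}.
Refine {A,B} on symbol y: members go to different blocks, giving {A} and {B}.
Refine {C,D,G} on symbol x: members go to different blocks, giving {D,G} and {C}.
No further refinement is possible. Final partition (5 blocks): {A} | {D,G} | {F} | {B} | {C}.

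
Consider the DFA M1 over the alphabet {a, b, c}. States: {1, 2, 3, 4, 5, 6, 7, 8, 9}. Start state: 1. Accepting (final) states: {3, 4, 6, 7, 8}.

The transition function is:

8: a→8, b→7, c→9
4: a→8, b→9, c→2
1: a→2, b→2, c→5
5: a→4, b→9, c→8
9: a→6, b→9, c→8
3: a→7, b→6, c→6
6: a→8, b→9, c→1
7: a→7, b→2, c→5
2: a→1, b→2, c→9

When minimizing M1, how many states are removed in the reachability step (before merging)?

Starting at 1 and following transitions, the reachable set is {1, 2, 4, 5, 6, 7, 8, 9}. That leaves 3 unreachable — 1 in total.

1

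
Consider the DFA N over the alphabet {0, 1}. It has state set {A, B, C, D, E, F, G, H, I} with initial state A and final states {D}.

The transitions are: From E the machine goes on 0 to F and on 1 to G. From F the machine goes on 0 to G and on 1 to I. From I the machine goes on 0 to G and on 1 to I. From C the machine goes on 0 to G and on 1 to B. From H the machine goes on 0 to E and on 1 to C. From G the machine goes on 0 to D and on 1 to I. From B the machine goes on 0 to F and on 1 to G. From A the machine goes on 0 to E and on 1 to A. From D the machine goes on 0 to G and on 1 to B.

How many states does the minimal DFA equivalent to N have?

5

Reachable states from the start: {A,B,D,E,F,G,I}. Unreachable: {C,H} — drop them.
Initial partition by acceptance: {D} | {A,B,E,F,G,I}.
Refine {A,B,E,F,G,I} on symbol 0: members go to different blocks, giving {A,B,E,F,I} and {G}.
Refine {A,B,E,F,I} on symbol 0: members go to different blocks, giving {A,B,E} and {F,I}.
Split {A,B,E} by δ(·,0) → {B,E} and {A}.
Stable partition: {D} | {B,E} | {G} | {F,I} | {A} — 5 equivalence classes.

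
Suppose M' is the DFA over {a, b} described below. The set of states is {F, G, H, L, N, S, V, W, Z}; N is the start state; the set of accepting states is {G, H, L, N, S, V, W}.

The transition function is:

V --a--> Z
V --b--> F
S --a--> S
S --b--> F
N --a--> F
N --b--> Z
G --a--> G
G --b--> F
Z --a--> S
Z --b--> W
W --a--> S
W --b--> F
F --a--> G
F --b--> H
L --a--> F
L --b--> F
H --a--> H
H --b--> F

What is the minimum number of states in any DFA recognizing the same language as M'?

First remove the unreachable states {L,V}; 7 states remain.
Initial partition by acceptance: {G,H,N,S,W} | {F,Z}.
Refine {G,H,N,S,W} on symbol a: members go to different blocks, giving {G,H,S,W} and {N}.
No further refinement is possible. Final partition (3 blocks): {G,H,S,W} | {F,Z} | {N}.

3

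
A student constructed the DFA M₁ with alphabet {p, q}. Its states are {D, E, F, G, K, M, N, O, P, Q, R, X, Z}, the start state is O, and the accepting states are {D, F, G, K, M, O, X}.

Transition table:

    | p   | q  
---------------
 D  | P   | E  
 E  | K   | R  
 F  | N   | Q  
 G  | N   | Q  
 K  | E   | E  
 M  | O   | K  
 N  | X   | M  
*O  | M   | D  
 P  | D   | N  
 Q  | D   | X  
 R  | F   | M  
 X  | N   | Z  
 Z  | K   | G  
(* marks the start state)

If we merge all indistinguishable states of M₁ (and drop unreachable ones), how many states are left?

All states are reachable from the start state.
P0 = {D,F,G,K,M,O,X} | {E,N,P,Q,R,Z}.
Refine {D,F,G,K,M,O,X} on symbol p: members go to different blocks, giving {D,F,G,K,X} and {M,O}.
On input q, block {E,N,P,Q,R,Z} splits into {E,P} and {N,R} and {Q,Z}.
On input p, block {D,F,G,K,X} splits into {F,G,X} and {D,K}.
Stable partition: {F,G,X} | {E,P} | {M,O} | {N,R} | {Q,Z} | {D,K} — 6 equivalence classes.

6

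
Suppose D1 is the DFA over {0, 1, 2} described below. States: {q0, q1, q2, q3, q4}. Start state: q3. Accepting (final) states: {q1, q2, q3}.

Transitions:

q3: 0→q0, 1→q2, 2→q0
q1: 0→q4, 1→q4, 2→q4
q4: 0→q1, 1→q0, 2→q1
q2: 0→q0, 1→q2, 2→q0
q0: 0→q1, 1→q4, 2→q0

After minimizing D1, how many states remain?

4

All states are reachable from the start state.
P0 = {q1,q2,q3} | {q0,q4}.
On input 1, block {q1,q2,q3} splits into {q2,q3} and {q1}.
On input 2, block {q0,q4} splits into {q0} and {q4}.
No further refinement is possible. Final partition (4 blocks): {q2,q3} | {q0} | {q1} | {q4}.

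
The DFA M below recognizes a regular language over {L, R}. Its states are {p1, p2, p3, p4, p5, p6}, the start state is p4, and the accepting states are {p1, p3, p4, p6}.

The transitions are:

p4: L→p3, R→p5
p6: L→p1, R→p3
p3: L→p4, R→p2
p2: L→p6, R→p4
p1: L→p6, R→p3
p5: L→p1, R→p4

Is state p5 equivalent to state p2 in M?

All states are reachable from the start state.
Initial partition by acceptance: {p1,p3,p4,p6} | {p2,p5}.
Refine {p1,p3,p4,p6} on symbol R: members go to different blocks, giving {p1,p6} and {p3,p4}.
Stable partition: {p1,p6} | {p2,p5} | {p3,p4} — 3 equivalence classes.
p5 and p2 lie in the same block of the stable partition, so they are equivalent — no string distinguishes them.

Yes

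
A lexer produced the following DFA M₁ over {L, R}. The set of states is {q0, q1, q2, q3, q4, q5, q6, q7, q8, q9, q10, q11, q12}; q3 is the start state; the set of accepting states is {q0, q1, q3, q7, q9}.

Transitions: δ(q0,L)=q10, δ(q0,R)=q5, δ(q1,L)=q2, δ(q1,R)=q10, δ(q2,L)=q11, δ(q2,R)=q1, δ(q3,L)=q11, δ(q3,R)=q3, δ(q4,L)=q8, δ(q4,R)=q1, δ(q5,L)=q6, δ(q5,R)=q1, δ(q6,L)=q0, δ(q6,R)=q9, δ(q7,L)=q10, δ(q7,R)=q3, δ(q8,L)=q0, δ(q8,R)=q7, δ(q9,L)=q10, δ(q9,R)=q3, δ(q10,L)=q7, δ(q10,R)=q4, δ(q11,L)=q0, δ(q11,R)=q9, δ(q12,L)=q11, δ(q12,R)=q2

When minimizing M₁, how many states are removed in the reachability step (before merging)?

1

Starting at q3 and following transitions, the reachable set is {q0, q1, q2, q3, q4, q5, q6, q7, q8, q9, q10, q11}. That leaves q12 unreachable — 1 in total.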